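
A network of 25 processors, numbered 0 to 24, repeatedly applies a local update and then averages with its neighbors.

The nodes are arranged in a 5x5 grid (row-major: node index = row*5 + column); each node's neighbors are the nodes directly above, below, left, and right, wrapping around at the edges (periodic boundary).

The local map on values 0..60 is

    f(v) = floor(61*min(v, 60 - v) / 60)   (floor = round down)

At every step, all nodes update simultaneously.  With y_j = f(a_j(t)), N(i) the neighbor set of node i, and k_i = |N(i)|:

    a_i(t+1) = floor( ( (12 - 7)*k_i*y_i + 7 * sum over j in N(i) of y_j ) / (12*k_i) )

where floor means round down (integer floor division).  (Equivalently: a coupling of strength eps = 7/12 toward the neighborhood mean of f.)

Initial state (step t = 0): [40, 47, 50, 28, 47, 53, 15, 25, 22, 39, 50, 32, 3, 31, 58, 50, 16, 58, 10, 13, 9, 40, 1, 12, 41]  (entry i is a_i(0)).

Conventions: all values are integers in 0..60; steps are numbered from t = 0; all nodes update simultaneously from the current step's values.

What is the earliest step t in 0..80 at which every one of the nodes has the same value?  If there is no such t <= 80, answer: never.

Simulating step by step:
t=0: [40, 47, 50, 28, 47, 53, 15, 25, 22, 39, 50, 32, 3, 31, 58, 50, 16, 58, 10, 13, 9, 40, 1, 12, 41]  (not all equal)
t=1: [14, 14, 13, 19, 18, 12, 16, 17, 24, 15, 11, 18, 13, 17, 11, 11, 15, 5, 12, 11, 13, 14, 6, 13, 14]  (not all equal)
t=2: [14, 14, 13, 17, 16, 13, 15, 16, 19, 15, 12, 15, 13, 15, 12, 11, 13, 8, 11, 11, 13, 12, 9, 12, 13]  (not all equal)
t=3: [14, 13, 13, 15, 15, 13, 14, 15, 17, 15, 12, 13, 13, 14, 12, 11, 12, 10, 11, 11, 12, 12, 10, 12, 13]  (not all equal)
t=4: [13, 13, 13, 14, 14, 13, 13, 14, 15, 14, 12, 12, 13, 13, 12, 11, 11, 10, 11, 11, 12, 11, 11, 12, 12]  (not all equal)
t=5: [13, 12, 13, 13, 13, 13, 13, 13, 14, 13, 12, 12, 12, 12, 12, 11, 11, 10, 11, 11, 11, 11, 11, 12, 12]  (not all equal)
t=6: [12, 12, 12, 13, 12, 12, 12, 13, 13, 13, 12, 12, 11, 12, 12, 11, 11, 10, 11, 11, 11, 11, 11, 11, 11]  (not all equal)
t=7: [11, 11, 12, 12, 12, 12, 12, 12, 12, 12, 11, 11, 11, 11, 12, 11, 11, 10, 11, 11, 11, 11, 11, 11, 11]  (not all equal)
t=8: [11, 11, 11, 11, 11, 11, 11, 11, 11, 12, 11, 11, 11, 11, 11, 11, 10, 10, 10, 11, 11, 11, 11, 11, 11]  (not all equal)
t=9: [11, 11, 11, 11, 11, 11, 11, 11, 11, 11, 11, 10, 10, 10, 11, 10, 10, 10, 10, 10, 11, 10, 10, 10, 11]  (not all equal)
t=10: [11, 10, 10, 10, 11, 11, 10, 10, 10, 11, 10, 10, 10, 10, 10, 10, 10, 10, 10, 10, 10, 10, 10, 10, 10]  (not all equal)
t=11: [10, 10, 10, 10, 10, 10, 10, 10, 10, 10, 10, 10, 10, 10, 10, 10, 10, 10, 10, 10, 10, 10, 10, 10, 10]  (all equal)

Answer: 11
Key observation: Synchronization is absorbing here: once all nodes are equal they stay equal, and step 11 is the first all-equal step.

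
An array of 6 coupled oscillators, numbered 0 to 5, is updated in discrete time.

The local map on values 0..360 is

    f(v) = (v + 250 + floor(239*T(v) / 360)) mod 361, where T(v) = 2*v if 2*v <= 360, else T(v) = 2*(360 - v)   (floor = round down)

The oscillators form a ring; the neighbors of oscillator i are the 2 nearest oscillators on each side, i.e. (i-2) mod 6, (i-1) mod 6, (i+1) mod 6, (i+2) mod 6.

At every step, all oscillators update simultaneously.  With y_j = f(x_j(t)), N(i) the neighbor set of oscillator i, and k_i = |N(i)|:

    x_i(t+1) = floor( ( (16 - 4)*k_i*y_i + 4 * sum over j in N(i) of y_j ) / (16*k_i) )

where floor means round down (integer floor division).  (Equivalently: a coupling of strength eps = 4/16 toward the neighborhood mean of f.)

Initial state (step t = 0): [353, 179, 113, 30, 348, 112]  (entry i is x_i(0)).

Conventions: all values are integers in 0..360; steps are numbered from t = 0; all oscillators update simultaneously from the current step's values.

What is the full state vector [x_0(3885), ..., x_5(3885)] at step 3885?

Answer: [276, 276, 276, 276, 276, 276]
Key observation: The state at step 5, [276, 276, 276, 276, 276, 276], reappears at step 6: the system is in a cycle of period 1 from step 5 on.  Therefore the state at step 3885 equals the state at step 5 + ((3885 - 5) mod 1) = 5, which is [276, 276, 276, 276, 276, 276].

Derivation:
t=0: [353, 179, 113, 30, 348, 112]
t=1: [241, 283, 184, 292, 243, 182]
t=2: [289, 278, 299, 276, 288, 300]
t=3: [271, 274, 269, 274, 271, 269]
t=4: [277, 277, 277, 277, 277, 277]
t=5: [276, 276, 276, 276, 276, 276]
t=6: [276, 276, 276, 276, 276, 276]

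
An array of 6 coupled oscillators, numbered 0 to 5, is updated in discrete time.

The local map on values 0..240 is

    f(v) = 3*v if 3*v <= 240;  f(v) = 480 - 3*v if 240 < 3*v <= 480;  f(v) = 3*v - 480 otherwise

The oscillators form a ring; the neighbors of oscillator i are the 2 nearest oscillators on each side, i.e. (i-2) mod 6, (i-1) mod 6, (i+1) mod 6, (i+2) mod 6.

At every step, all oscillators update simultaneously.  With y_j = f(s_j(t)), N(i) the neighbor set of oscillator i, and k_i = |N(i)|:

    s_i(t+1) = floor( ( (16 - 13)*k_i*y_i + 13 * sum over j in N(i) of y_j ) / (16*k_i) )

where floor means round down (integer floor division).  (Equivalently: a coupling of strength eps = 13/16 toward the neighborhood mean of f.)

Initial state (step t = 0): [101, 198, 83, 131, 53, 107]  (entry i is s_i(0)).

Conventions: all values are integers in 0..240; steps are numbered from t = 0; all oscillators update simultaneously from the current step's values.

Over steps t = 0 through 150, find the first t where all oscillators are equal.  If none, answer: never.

Answer: 7
Key observation: Synchronization is absorbing here: once all oscillators are equal they stay equal, and step 7 is the first all-equal step.

Derivation:
t=0: [101, 198, 83, 131, 53, 107]  (not all equal)
t=1: [167, 154, 152, 150, 162, 138]  (not all equal)
t=2: [27, 32, 19, 28, 29, 27]  (not all equal)
t=3: [80, 79, 81, 80, 77, 85]  (not all equal)
t=4: [233, 235, 237, 233, 234, 234]  (not all equal)
t=5: [223, 223, 223, 223, 222, 221]  (not all equal)
t=6: [187, 187, 188, 187, 187, 187]  (not all equal)
t=7: [81, 81, 81, 81, 81, 81]  (all equal)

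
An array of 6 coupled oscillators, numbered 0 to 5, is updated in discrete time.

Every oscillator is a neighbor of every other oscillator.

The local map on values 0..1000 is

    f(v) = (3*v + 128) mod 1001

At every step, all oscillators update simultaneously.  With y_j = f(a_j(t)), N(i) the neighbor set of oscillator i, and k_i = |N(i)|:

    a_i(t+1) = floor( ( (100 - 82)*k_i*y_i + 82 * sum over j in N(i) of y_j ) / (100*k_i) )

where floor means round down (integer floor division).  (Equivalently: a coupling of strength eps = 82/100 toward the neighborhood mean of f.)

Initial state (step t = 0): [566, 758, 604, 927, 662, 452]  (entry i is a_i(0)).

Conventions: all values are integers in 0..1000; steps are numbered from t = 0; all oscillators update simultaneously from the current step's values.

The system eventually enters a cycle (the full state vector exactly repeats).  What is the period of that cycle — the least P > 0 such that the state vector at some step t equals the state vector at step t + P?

Simulating step by step:
t=0: [566, 758, 604, 927, 662, 452]
t=1: [614, 607, 616, 615, 603, 608]
t=2: [958, 958, 958, 958, 958, 958]
t=3: [1000, 1000, 1000, 1000, 1000, 1000]
t=4: [125, 125, 125, 125, 125, 125]
t=5: [503, 503, 503, 503, 503, 503]
t=6: [636, 636, 636, 636, 636, 636]
t=7: [34, 34, 34, 34, 34, 34]
t=8: [230, 230, 230, 230, 230, 230]
t=9: [818, 818, 818, 818, 818, 818]
t=10: [580, 580, 580, 580, 580, 580]
t=11: [867, 867, 867, 867, 867, 867]
t=12: [727, 727, 727, 727, 727, 727]
t=13: [307, 307, 307, 307, 307, 307]
t=14: [48, 48, 48, 48, 48, 48]
t=15: [272, 272, 272, 272, 272, 272]
t=16: [944, 944, 944, 944, 944, 944]
t=17: [958, 958, 958, 958, 958, 958]

Answer: 15
Key observation: The state at step 2, [958, 958, 958, 958, 958, 958], reappears at step 17 — and no state repeats earlier — so the cycle the system enters has period 15.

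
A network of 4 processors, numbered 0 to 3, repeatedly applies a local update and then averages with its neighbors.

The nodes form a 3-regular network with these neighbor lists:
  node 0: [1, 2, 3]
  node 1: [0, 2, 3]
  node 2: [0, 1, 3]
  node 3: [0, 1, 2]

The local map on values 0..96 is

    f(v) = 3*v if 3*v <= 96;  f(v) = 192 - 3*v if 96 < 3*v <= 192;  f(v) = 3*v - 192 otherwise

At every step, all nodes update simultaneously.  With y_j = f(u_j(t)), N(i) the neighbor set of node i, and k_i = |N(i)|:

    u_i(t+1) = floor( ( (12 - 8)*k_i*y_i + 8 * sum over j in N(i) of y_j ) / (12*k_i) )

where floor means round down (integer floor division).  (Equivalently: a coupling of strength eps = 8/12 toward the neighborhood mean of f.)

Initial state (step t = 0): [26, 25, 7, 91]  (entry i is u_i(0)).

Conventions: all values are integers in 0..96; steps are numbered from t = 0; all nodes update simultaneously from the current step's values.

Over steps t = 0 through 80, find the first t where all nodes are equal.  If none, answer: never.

Answer: 5
Key observation: Synchronization is absorbing here: once all nodes are equal they stay equal, and step 5 is the first all-equal step.

Derivation:
t=0: [26, 25, 7, 91]  (not all equal)
t=1: [65, 65, 59, 65]  (not all equal)
t=2: [5, 5, 7, 5]  (not all equal)
t=3: [16, 16, 17, 16]  (not all equal)
t=4: [48, 48, 49, 48]  (not all equal)
t=5: [47, 47, 47, 47]  (all equal)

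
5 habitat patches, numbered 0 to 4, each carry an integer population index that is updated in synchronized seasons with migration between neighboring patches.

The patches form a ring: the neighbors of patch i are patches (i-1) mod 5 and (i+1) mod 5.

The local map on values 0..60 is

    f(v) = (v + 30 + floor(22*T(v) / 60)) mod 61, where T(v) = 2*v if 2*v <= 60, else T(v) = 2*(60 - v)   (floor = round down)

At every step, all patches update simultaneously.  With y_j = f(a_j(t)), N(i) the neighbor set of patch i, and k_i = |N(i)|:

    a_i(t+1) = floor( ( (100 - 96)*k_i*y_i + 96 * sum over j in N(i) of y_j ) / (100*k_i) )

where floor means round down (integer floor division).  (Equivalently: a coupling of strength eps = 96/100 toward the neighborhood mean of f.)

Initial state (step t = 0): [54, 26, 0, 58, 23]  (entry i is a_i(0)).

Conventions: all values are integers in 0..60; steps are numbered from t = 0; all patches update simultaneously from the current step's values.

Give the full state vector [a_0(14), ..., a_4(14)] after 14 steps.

Answer: [31, 41, 49, 26, 35]

Derivation:
t=0: [54, 26, 0, 58, 23]
t=1: [11, 27, 21, 19, 26]
t=2: [15, 26, 7, 9, 24]
t=3: [13, 47, 30, 26, 48]
t=4: [26, 36, 19, 22, 32]
t=5: [21, 8, 13, 10, 10]
t=6: [43, 29, 45, 49, 26]
t=7: [16, 24, 22, 19, 24]
t=8: [11, 31, 5, 8, 28]
t=9: [20, 42, 32, 28, 44]
t=10: [23, 12, 20, 22, 10]
t=11: [46, 7, 27, 24, 9]
t=12: [42, 20, 25, 29, 18]
t=13: [2, 17, 11, 6, 20]
t=14: [31, 41, 49, 26, 35]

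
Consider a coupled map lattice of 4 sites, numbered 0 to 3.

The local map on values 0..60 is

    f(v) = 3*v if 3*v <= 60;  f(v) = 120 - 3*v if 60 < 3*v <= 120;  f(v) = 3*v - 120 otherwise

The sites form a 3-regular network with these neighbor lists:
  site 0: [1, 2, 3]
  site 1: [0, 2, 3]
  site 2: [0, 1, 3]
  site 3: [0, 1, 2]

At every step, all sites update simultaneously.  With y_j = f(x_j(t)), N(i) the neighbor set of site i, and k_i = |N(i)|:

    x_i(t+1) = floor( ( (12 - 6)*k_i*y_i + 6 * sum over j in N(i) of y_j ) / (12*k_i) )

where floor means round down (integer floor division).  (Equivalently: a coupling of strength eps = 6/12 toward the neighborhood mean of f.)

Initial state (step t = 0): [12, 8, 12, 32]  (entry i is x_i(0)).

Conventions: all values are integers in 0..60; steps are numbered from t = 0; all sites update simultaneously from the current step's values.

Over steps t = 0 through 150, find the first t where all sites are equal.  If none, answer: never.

Simulating step by step:
t=0: [12, 8, 12, 32]  (not all equal)
t=1: [32, 28, 32, 28]  (not all equal)
t=2: [28, 32, 28, 32]  (not all equal)
t=3: [32, 28, 32, 28]  (not all equal)

Answer: never
Key observation: The state at step 1 reappears at step 3 — the system is in a cycle of period 2 from step 1 on.  No step 0..3 is synchronized, and the cycle repeats forever, so no step up to 150 (or ever) has all sites equal.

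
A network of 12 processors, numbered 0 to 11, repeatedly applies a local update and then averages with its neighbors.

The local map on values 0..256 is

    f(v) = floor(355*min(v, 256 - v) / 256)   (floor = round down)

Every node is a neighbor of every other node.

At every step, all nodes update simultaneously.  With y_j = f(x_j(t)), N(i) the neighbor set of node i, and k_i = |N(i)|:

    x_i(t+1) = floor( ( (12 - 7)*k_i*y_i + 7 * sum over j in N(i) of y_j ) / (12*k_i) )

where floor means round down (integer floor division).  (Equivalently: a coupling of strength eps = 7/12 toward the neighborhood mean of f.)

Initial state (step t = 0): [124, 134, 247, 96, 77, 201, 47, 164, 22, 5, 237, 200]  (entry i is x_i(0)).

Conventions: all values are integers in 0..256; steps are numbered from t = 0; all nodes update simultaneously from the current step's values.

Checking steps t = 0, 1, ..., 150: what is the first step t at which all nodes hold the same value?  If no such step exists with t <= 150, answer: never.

Simulating step by step:
t=0: [124, 134, 247, 96, 77, 201, 47, 164, 22, 5, 237, 200]  (not all equal)
t=1: [115, 114, 57, 101, 91, 80, 76, 99, 63, 55, 62, 80]  (not all equal)
t=2: [130, 130, 101, 123, 118, 112, 110, 122, 104, 100, 103, 112]  (not all equal)
t=3: [162, 162, 150, 161, 158, 155, 154, 160, 151, 149, 151, 155]  (not all equal)
t=4: [135, 135, 141, 135, 137, 139, 139, 136, 140, 142, 140, 139]  (not all equal)
t=5: [164, 164, 161, 164, 163, 162, 162, 164, 161, 161, 161, 162]  (not all equal)
t=6: [128, 128, 129, 128, 128, 129, 129, 128, 129, 129, 129, 129]  (not all equal)
t=7: [176, 176, 176, 176, 176, 176, 176, 176, 176, 176, 176, 176]  (all equal)

Answer: 7
Key observation: Synchronization is absorbing here: once all nodes are equal they stay equal, and step 7 is the first all-equal step.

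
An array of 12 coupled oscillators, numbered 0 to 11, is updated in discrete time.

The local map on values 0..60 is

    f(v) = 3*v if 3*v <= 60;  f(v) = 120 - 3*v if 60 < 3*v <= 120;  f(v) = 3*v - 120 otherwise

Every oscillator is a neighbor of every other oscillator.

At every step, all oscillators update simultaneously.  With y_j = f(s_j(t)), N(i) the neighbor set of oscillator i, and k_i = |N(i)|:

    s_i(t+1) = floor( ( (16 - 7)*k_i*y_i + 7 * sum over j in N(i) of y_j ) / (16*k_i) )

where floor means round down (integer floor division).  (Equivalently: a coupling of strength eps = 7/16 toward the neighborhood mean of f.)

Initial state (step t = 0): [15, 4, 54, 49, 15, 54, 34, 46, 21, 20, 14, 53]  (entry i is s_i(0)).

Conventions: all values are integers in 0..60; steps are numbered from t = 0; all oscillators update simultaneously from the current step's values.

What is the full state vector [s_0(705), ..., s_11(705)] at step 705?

Simulating step by step:
t=0: [15, 4, 54, 49, 15, 54, 34, 46, 21, 20, 14, 53]
t=1: [41, 24, 39, 31, 41, 39, 27, 27, 47, 49, 39, 38]
t=2: [10, 33, 10, 22, 10, 10, 29, 29, 19, 22, 10, 11]
t=3: [32, 28, 32, 45, 32, 32, 34, 34, 47, 45, 32, 34]
t=4: [22, 29, 22, 18, 22, 22, 19, 19, 21, 18, 22, 19]
t=5: [53, 42, 53, 53, 53, 53, 55, 55, 55, 53, 53, 55]
t=6: [38, 21, 38, 38, 38, 38, 41, 41, 41, 38, 38, 41]
t=7: [7, 34, 7, 7, 7, 7, 5, 5, 5, 7, 7, 5]
t=8: [19, 18, 19, 19, 19, 19, 16, 16, 16, 19, 19, 16]
t=9: [55, 53, 55, 55, 55, 55, 50, 50, 50, 55, 55, 50]
t=10: [42, 39, 42, 42, 42, 42, 34, 34, 34, 42, 42, 34]
t=11: [7, 6, 7, 7, 7, 7, 14, 14, 14, 7, 7, 14]
t=12: [24, 22, 24, 24, 24, 24, 35, 35, 35, 24, 24, 35]
t=13: [42, 46, 42, 42, 42, 42, 25, 25, 25, 42, 42, 25]
t=14: [12, 18, 12, 12, 12, 12, 33, 33, 33, 12, 12, 33]
t=15: [34, 43, 34, 34, 34, 34, 26, 26, 26, 34, 34, 26]
t=16: [21, 16, 21, 21, 21, 21, 34, 34, 34, 21, 21, 34]
t=17: [50, 45, 50, 50, 50, 50, 30, 30, 30, 50, 50, 30]
t=18: [29, 21, 29, 29, 29, 29, 29, 29, 29, 29, 29, 29]
t=19: [33, 46, 33, 33, 33, 33, 33, 33, 33, 33, 33, 33]
t=20: [20, 19, 20, 20, 20, 20, 20, 20, 20, 20, 20, 20]
t=21: [59, 58, 59, 59, 59, 59, 59, 59, 59, 59, 59, 59]
t=22: [56, 55, 56, 56, 56, 56, 56, 56, 56, 56, 56, 56]
t=23: [47, 46, 47, 47, 47, 47, 47, 47, 47, 47, 47, 47]
t=24: [20, 19, 20, 20, 20, 20, 20, 20, 20, 20, 20, 20]

Answer: [59, 58, 59, 59, 59, 59, 59, 59, 59, 59, 59, 59]
Key observation: The state at step 20, [20, 19, 20, 20, 20, 20, 20, 20, 20, 20, 20, 20], reappears at step 24: the system is in a cycle of period 4 from step 20 on.  Therefore the state at step 705 equals the state at step 20 + ((705 - 20) mod 4) = 21, which is [59, 58, 59, 59, 59, 59, 59, 59, 59, 59, 59, 59].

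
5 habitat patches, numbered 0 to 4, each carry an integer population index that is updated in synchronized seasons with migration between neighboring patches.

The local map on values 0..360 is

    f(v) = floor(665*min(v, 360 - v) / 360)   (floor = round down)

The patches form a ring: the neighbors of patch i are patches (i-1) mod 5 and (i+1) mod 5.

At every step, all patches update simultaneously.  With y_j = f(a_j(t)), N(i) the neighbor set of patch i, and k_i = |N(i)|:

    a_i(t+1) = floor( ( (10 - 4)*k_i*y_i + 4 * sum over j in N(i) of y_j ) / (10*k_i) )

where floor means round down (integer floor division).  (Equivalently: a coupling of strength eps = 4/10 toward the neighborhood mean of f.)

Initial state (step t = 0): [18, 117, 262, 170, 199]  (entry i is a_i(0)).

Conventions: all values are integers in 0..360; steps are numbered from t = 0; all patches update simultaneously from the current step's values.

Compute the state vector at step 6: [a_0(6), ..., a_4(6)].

Simulating step by step:
t=0: [18, 117, 262, 170, 199]
t=1: [122, 172, 214, 284, 247]
t=2: [240, 289, 252, 179, 197]
t=3: [219, 162, 211, 298, 290]
t=4: [241, 286, 247, 149, 152]
t=5: [214, 167, 207, 262, 266]
t=6: [257, 295, 267, 199, 193]

Answer: [257, 295, 267, 199, 193]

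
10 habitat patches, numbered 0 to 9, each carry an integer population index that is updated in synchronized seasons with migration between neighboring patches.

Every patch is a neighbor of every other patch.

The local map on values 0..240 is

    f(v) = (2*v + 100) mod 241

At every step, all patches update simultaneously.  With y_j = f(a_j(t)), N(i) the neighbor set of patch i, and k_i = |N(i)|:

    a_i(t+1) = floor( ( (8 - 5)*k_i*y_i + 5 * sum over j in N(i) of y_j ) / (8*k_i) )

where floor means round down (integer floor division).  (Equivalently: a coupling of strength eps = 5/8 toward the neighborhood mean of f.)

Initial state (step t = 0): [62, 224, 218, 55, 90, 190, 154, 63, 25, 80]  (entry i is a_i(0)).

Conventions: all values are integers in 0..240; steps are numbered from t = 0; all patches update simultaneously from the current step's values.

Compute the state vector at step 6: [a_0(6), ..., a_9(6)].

Simulating step by step:
t=0: [62, 224, 218, 55, 90, 190, 154, 63, 25, 80]
t=1: [165, 116, 113, 160, 108, 169, 147, 165, 142, 102]
t=2: [152, 122, 120, 149, 117, 154, 141, 152, 138, 113]
t=3: [140, 122, 120, 138, 119, 141, 133, 140, 131, 116]
t=4: [125, 114, 112, 123, 112, 125, 120, 125, 119, 110]
t=5: [99, 93, 92, 98, 92, 99, 96, 99, 96, 90]
t=6: [52, 48, 47, 51, 47, 52, 50, 52, 50, 46]

Answer: [52, 48, 47, 51, 47, 52, 50, 52, 50, 46]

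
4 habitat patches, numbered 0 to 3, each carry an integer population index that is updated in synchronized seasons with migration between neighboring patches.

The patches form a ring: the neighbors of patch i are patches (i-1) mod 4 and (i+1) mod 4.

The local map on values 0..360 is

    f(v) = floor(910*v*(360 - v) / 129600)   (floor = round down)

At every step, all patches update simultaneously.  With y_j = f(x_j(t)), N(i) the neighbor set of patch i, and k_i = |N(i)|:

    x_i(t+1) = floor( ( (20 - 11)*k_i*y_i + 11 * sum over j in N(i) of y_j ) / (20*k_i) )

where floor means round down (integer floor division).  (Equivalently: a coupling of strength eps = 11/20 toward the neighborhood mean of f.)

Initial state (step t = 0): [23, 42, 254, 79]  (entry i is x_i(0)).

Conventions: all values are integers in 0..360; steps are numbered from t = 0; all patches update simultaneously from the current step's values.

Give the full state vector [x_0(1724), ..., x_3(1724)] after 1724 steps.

Answer: [217, 217, 217, 217]
Key observation: The state at step 8, [217, 217, 217, 217], reappears at step 9: the system is in a cycle of period 1 from step 8 on.  Therefore the state at step 1724 equals the state at step 8 + ((1724 - 8) mod 1) = 8, which is [217, 217, 217, 217].

Derivation:
t=0: [23, 42, 254, 79]
t=1: [92, 108, 153, 136]
t=2: [188, 194, 211, 204]
t=3: [225, 224, 222, 223]
t=4: [213, 213, 214, 214]
t=5: [219, 219, 219, 219]
t=6: [216, 216, 216, 216]
t=7: [218, 218, 218, 218]
t=8: [217, 217, 217, 217]
t=9: [217, 217, 217, 217]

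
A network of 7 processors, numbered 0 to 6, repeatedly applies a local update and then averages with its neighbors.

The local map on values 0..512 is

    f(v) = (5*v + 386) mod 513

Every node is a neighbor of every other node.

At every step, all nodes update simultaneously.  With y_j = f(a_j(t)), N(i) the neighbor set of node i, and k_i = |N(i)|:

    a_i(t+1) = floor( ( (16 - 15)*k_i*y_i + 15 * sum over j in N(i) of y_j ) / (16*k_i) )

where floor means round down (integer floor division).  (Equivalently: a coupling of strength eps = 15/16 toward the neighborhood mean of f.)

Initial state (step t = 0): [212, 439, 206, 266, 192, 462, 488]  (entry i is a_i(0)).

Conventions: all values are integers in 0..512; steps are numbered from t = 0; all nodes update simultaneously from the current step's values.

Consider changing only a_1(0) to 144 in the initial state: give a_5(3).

Simulating step by step:
t=0: [212, 144, 206, 266, 192, 462, 488]
t=1: [238, 270, 241, 261, 247, 265, 253]
t=2: [122, 107, 120, 111, 117, 109, 115]
t=3: [441, 448, 442, 446, 443, 447, 444]

Answer: a_5(3) = 447
Key observation: This trace re-runs the system from the modified initial state.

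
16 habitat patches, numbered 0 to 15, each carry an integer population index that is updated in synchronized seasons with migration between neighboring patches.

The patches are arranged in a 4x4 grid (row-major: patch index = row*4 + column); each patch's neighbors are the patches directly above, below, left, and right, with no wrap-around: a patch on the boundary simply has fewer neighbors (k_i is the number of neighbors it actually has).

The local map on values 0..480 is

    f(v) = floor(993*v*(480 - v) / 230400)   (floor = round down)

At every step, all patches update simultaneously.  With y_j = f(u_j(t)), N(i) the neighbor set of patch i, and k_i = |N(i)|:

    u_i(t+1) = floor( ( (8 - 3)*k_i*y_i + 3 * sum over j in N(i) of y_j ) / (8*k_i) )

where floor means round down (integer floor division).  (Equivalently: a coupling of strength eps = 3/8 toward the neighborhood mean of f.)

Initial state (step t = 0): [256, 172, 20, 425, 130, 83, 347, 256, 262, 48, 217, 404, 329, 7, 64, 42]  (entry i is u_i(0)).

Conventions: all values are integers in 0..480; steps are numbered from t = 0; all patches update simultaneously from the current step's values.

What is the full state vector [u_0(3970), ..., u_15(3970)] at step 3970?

Simulating step by step:
t=0: [256, 172, 20, 425, 130, 83, 347, 256, 262, 48, 217, 404, 329, 7, 64, 42]
t=1: [233, 196, 90, 116, 201, 155, 186, 208, 216, 116, 203, 153, 182, 60, 113, 95]
t=2: [245, 226, 176, 187, 239, 219, 226, 230, 235, 189, 227, 214, 211, 141, 174, 171]
t=3: [247, 244, 235, 236, 247, 245, 245, 245, 246, 236, 244, 243, 237, 217, 228, 230]
t=4: [248, 248, 248, 248, 248, 248, 248, 248, 248, 247, 247, 247, 247, 246, 246, 247]
t=5: [247, 247, 247, 247, 247, 247, 247, 247, 247, 247, 247, 247, 247, 248, 248, 248]
t=6: [248, 248, 248, 248, 248, 248, 248, 248, 248, 247, 247, 247, 247, 247, 247, 247]
t=7: [247, 247, 247, 247, 247, 247, 247, 247, 247, 247, 247, 247, 247, 248, 248, 248]

Answer: [248, 248, 248, 248, 248, 248, 248, 248, 248, 247, 247, 247, 247, 247, 247, 247]
Key observation: The state at step 5, [247, 247, 247, 247, 247, 247, 247, 247, 247, 247, 247, 247, 247, 248, 248, 248], reappears at step 7: the system is in a cycle of period 2 from step 5 on.  Therefore the state at step 3970 equals the state at step 5 + ((3970 - 5) mod 2) = 6, which is [248, 248, 248, 248, 248, 248, 248, 248, 248, 247, 247, 247, 247, 247, 247, 247].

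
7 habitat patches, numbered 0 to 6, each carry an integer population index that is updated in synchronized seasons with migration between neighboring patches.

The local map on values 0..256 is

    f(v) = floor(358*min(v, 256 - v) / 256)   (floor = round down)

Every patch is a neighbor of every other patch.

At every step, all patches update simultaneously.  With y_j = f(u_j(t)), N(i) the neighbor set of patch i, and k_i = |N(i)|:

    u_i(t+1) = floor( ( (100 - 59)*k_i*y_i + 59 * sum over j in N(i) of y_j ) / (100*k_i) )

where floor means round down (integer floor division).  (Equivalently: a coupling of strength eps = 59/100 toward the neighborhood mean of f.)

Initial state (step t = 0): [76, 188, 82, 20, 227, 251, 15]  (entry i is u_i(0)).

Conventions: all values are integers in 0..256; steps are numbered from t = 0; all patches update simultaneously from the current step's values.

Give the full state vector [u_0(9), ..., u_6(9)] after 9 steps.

Answer: [121, 121, 121, 121, 121, 121, 121]

Derivation:
t=0: [76, 188, 82, 20, 227, 251, 15]
t=1: [73, 69, 75, 48, 52, 41, 46]
t=2: [87, 85, 87, 76, 77, 73, 75]
t=3: [114, 113, 114, 109, 109, 108, 109]
t=4: [156, 155, 156, 153, 153, 153, 153]
t=5: [141, 141, 141, 142, 142, 142, 142]
t=6: [159, 159, 159, 159, 159, 159, 159]
t=7: [135, 135, 135, 135, 135, 135, 135]
t=8: [169, 169, 169, 169, 169, 169, 169]
t=9: [121, 121, 121, 121, 121, 121, 121]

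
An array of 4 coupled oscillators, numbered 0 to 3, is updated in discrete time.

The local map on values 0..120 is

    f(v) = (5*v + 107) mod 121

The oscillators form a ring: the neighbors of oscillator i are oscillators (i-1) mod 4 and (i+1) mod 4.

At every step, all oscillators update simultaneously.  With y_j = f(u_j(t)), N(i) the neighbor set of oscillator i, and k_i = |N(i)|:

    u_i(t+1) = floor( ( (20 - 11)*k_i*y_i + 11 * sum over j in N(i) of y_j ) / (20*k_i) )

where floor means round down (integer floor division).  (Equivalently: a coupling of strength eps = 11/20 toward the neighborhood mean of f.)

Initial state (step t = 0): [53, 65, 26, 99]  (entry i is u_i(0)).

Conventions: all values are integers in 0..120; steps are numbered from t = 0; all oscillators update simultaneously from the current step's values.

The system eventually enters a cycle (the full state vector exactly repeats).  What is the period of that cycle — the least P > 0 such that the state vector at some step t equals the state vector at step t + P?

Simulating step by step:
t=0: [53, 65, 26, 99]
t=1: [55, 65, 103, 87]
t=2: [43, 40, 42, 36]
t=3: [66, 71, 64, 62]
t=4: [75, 82, 70, 62]
t=5: [77, 73, 66, 82]
t=6: [42, 71, 72, 37]
t=7: [74, 93, 87, 71]
t=8: [102, 86, 77, 91]
t=9: [41, 29, 39, 40]
t=10: [52, 40, 47, 65]
t=11: [38, 57, 81, 59]
t=12: [43, 35, 31, 40]
t=13: [64, 45, 37, 56]
t=14: [60, 71, 53, 42]
t=15: [67, 59, 51, 48]
t=16: [75, 72, 93, 101]
t=17: [84, 103, 70, 60]
t=18: [36, 45, 59, 57]
t=19: [52, 63, 50, 36]
t=20: [30, 59, 80, 52]
t=21: [18, 28, 22, 12]
t=22: [48, 49, 57, 68]
t=23: [100, 86, 66, 74]
t=24: [46, 44, 79, 72]
t=25: [94, 69, 60, 77]
t=26: [68, 77, 46, 41]
t=27: [59, 52, 64, 80]
t=28: [24, 30, 36, 38]
t=29: [66, 48, 39, 66]
t=30: [82, 84, 76, 70]
t=31: [52, 29, 39, 52]
t=32: [5, 22, 30, 19]
t=33: [53, 50, 55, 43]
t=34: [57, 59, 62, 43]
t=35: [45, 40, 57, 58]
t=36: [67, 61, 40, 48]
t=37: [77, 61, 71, 86]
t=38: [31, 51, 72, 53]
t=39: [44, 88, 82, 38]
t=40: [70, 60, 47, 57]
t=41: [62, 73, 65, 66]
t=42: [74, 82, 81, 67]
t=43: [82, 53, 43, 74]
t=44: [48, 35, 69, 82]
t=45: [67, 71, 60, 68]
t=46: [85, 78, 70, 71]
t=47: [52, 44, 73, 83]
t=48: [35, 69, 82, 48]
t=49: [71, 60, 68, 67]
t=50: [78, 70, 71, 85]
t=51: [44, 73, 83, 52]
t=52: [69, 82, 48, 35]
t=53: [60, 68, 67, 71]
t=54: [70, 71, 85, 78]
t=55: [73, 83, 52, 44]
t=56: [82, 48, 35, 69]
t=57: [68, 67, 71, 60]
t=58: [71, 85, 78, 70]
t=59: [83, 52, 44, 73]
t=60: [48, 35, 69, 82]

Answer: 16
Key observation: The state at step 44, [48, 35, 69, 82], reappears at step 60 — and no state repeats earlier — so the cycle the system enters has period 16.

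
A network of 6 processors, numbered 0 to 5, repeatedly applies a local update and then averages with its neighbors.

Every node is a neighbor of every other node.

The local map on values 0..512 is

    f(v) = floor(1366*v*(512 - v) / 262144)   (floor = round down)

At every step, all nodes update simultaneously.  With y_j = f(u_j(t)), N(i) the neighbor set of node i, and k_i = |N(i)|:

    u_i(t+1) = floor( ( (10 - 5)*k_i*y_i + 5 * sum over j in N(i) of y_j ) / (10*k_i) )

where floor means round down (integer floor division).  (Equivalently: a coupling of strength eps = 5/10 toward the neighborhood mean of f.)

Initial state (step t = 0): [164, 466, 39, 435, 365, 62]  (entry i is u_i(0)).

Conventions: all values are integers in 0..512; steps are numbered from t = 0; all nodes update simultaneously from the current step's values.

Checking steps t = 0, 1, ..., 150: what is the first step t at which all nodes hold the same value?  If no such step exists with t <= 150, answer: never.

Answer: 5
Key observation: Synchronization is absorbing here: once all nodes are equal they stay equal, and step 5 is the first all-equal step.

Derivation:
t=0: [164, 466, 39, 435, 365, 62]  (not all equal)
t=1: [229, 154, 148, 179, 221, 168]  (not all equal)
t=2: [319, 299, 297, 309, 319, 305]  (not all equal)
t=3: [323, 328, 328, 326, 323, 326]  (not all equal)
t=4: [316, 315, 315, 315, 316, 315]  (not all equal)
t=5: [322, 322, 322, 322, 322, 322]  (all equal)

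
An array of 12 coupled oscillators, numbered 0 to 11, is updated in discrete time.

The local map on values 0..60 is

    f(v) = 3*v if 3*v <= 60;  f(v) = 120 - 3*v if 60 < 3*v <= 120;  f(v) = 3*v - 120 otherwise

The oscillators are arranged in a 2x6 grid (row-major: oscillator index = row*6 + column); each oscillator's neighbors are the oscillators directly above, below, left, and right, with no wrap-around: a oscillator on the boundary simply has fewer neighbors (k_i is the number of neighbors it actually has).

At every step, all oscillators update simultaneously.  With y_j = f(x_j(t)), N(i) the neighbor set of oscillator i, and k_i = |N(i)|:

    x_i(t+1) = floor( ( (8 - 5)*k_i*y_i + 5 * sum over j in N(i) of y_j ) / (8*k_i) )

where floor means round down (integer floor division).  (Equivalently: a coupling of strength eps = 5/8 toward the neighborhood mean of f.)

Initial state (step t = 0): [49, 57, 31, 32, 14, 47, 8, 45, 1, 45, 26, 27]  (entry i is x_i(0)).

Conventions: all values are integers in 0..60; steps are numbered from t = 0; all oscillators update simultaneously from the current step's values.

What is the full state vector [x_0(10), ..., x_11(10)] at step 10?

Answer: [17, 28, 40, 31, 20, 32, 18, 30, 44, 37, 25, 36]

Derivation:
t=0: [49, 57, 31, 32, 14, 47, 8, 45, 1, 45, 26, 27]
t=1: [33, 33, 26, 26, 33, 33, 22, 21, 13, 20, 35, 34]
t=2: [31, 32, 37, 41, 24, 20, 44, 45, 47, 42, 26, 18]
t=3: [21, 19, 13, 14, 39, 54, 17, 17, 14, 16, 38, 52]
t=4: [55, 52, 44, 34, 19, 27, 52, 50, 44, 36, 20, 28]
t=5: [39, 31, 18, 23, 45, 43, 36, 28, 15, 23, 44, 44]
t=6: [13, 29, 45, 44, 20, 11, 16, 31, 46, 41, 20, 11]
t=7: [39, 29, 18, 20, 44, 41, 38, 30, 16, 19, 42, 41]
t=8: [13, 30, 49, 48, 18, 5, 12, 29, 47, 45, 17, 3]
t=9: [35, 31, 25, 29, 39, 25, 36, 30, 23, 25, 35, 24]
t=10: [17, 28, 40, 31, 20, 32, 18, 30, 44, 37, 25, 36]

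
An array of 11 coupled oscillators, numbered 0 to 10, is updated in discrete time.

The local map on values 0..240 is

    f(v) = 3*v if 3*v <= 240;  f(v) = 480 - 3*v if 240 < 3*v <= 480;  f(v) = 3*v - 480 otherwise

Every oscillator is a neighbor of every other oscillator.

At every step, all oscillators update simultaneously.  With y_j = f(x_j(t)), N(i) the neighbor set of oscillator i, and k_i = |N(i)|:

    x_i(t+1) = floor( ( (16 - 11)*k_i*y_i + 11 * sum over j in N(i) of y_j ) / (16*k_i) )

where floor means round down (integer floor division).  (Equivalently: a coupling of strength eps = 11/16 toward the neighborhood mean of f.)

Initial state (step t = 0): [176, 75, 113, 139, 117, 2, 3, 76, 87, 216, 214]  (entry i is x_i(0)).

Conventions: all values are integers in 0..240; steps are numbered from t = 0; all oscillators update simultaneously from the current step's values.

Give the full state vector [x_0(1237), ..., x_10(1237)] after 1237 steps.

Simulating step by step:
t=0: [176, 75, 113, 139, 117, 2, 3, 76, 87, 216, 214]
t=1: [107, 150, 130, 111, 127, 97, 98, 151, 149, 137, 135]
t=2: [114, 83, 97, 111, 100, 121, 121, 82, 83, 92, 94]
t=3: [170, 192, 182, 172, 180, 165, 165, 193, 192, 186, 184]
t=4: [52, 68, 61, 54, 60, 49, 49, 69, 68, 64, 63]
t=5: [173, 185, 180, 174, 179, 171, 171, 185, 185, 182, 181]
t=6: [51, 60, 57, 52, 56, 50, 50, 60, 60, 58, 57]
t=7: [163, 169, 167, 164, 166, 162, 162, 169, 169, 168, 167]
t=8: [15, 20, 18, 16, 18, 15, 15, 20, 20, 19, 18]
t=9: [50, 54, 53, 51, 53, 50, 50, 54, 54, 53, 53]
t=10: [155, 158, 157, 155, 157, 155, 155, 158, 158, 157, 157]
t=11: [11, 9, 10, 11, 10, 11, 11, 9, 9, 10, 10]
t=12: [30, 29, 30, 30, 30, 30, 30, 29, 29, 30, 30]
t=13: [89, 88, 89, 89, 89, 89, 89, 88, 88, 89, 89]
t=14: [213, 214, 213, 213, 213, 213, 213, 214, 214, 213, 213]
t=15: [159, 160, 159, 159, 159, 159, 159, 160, 160, 159, 159]
t=16: [2, 1, 2, 2, 2, 2, 2, 1, 1, 2, 2]
t=17: [5, 4, 5, 5, 5, 5, 5, 4, 4, 5, 5]
t=18: [14, 13, 14, 14, 14, 14, 14, 13, 13, 14, 14]
t=19: [41, 40, 41, 41, 41, 41, 41, 40, 40, 41, 41]
t=20: [122, 121, 122, 122, 122, 122, 122, 121, 121, 122, 122]
t=21: [114, 115, 114, 114, 114, 114, 114, 115, 115, 114, 114]
t=22: [137, 136, 137, 137, 137, 137, 137, 136, 136, 137, 137]
t=23: [69, 70, 69, 69, 69, 69, 69, 70, 70, 69, 69]
t=24: [207, 208, 207, 207, 207, 207, 207, 208, 208, 207, 207]
t=25: [141, 142, 141, 141, 141, 141, 141, 142, 142, 141, 141]
t=26: [56, 55, 56, 56, 56, 56, 56, 55, 55, 56, 56]
t=27: [167, 166, 167, 167, 167, 167, 167, 166, 166, 167, 167]
t=28: [20, 19, 20, 20, 20, 20, 20, 19, 19, 20, 20]
t=29: [59, 58, 59, 59, 59, 59, 59, 58, 58, 59, 59]
t=30: [176, 175, 176, 176, 176, 176, 176, 175, 175, 176, 176]
t=31: [47, 46, 47, 47, 47, 47, 47, 46, 46, 47, 47]
t=32: [140, 139, 140, 140, 140, 140, 140, 139, 139, 140, 140]
t=33: [60, 61, 60, 60, 60, 60, 60, 61, 61, 60, 60]
t=34: [180, 181, 180, 180, 180, 180, 180, 181, 181, 180, 180]
t=35: [60, 61, 60, 60, 60, 60, 60, 61, 61, 60, 60]

Answer: [60, 61, 60, 60, 60, 60, 60, 61, 61, 60, 60]
Key observation: The state at step 33, [60, 61, 60, 60, 60, 60, 60, 61, 61, 60, 60], reappears at step 35: the system is in a cycle of period 2 from step 33 on.  Therefore the state at step 1237 equals the state at step 33 + ((1237 - 33) mod 2) = 33, which is [60, 61, 60, 60, 60, 60, 60, 61, 61, 60, 60].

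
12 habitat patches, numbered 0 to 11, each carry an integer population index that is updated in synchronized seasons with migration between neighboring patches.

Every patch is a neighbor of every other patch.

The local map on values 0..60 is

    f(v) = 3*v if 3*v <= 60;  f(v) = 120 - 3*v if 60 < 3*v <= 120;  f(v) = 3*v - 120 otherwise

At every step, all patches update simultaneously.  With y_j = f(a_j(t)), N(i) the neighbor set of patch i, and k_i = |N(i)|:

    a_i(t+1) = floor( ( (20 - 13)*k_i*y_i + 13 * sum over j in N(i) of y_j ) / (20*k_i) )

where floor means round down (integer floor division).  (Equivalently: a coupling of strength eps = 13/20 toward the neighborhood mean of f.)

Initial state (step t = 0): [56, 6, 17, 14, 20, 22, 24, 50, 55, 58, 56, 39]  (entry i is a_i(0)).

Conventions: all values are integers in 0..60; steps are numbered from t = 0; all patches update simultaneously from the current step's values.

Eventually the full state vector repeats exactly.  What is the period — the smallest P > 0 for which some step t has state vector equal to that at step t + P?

Answer: 4
Key observation: The state at step 9, [2, 2, 2, 2, 2, 2, 2, 1, 1, 2, 2, 3], reappears at step 13 — and no state repeats earlier — so the cycle the system enters has period 4.

Derivation:
t=0: [56, 6, 17, 14, 20, 22, 24, 50, 55, 58, 56, 39]
t=1: [43, 34, 44, 41, 47, 45, 43, 38, 42, 45, 43, 30]
t=2: [11, 14, 12, 9, 15, 13, 11, 10, 10, 13, 11, 17]
t=3: [35, 38, 36, 33, 38, 37, 35, 34, 34, 37, 35, 40]
t=4: [12, 10, 12, 14, 10, 11, 12, 13, 13, 11, 12, 8]
t=5: [34, 33, 34, 36, 33, 34, 34, 35, 35, 34, 34, 31]
t=6: [18, 19, 18, 16, 19, 18, 18, 17, 17, 18, 18, 20]
t=7: [54, 54, 54, 52, 54, 54, 54, 53, 53, 54, 54, 55]
t=8: [41, 41, 41, 39, 41, 41, 41, 40, 40, 41, 41, 42]
t=9: [2, 2, 2, 2, 2, 2, 2, 1, 1, 2, 2, 3]
t=10: [5, 5, 5, 5, 5, 5, 5, 4, 4, 5, 5, 6]
t=11: [14, 14, 14, 14, 14, 14, 14, 13, 13, 14, 14, 15]
t=12: [41, 41, 41, 41, 41, 41, 41, 40, 40, 41, 41, 42]
t=13: [2, 2, 2, 2, 2, 2, 2, 1, 1, 2, 2, 3]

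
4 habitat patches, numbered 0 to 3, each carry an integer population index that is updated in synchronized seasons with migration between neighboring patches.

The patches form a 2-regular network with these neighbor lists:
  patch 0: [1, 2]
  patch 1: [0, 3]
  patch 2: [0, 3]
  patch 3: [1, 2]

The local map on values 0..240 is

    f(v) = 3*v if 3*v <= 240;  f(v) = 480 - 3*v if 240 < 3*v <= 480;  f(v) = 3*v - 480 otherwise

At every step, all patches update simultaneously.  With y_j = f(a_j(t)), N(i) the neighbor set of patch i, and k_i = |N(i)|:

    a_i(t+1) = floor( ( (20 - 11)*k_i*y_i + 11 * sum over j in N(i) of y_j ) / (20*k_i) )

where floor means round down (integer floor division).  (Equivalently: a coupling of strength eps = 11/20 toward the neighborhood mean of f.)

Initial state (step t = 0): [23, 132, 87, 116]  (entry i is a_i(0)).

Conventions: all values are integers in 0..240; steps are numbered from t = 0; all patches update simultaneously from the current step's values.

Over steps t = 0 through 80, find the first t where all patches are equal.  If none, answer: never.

Answer: 23
Key observation: Synchronization is absorbing here: once all patches are equal they stay equal, and step 23 is the first all-equal step.

Derivation:
t=0: [23, 132, 87, 116]  (not all equal)
t=1: [114, 93, 153, 142]  (not all equal)
t=2: [123, 143, 62, 85]  (not all equal)
t=3: [115, 115, 176, 166]  (not all equal)
t=4: [111, 102, 63, 58]  (not all equal)
t=5: [165, 166, 173, 178]  (not all equal)
t=6: [22, 27, 36, 39]  (not all equal)
t=7: [81, 86, 98, 104]  (not all equal)
t=8: [218, 211, 195, 187]  (not all equal)
t=9: [149, 138, 117, 107]  (not all equal)
t=10: [68, 82, 110, 125]  (not all equal)
t=11: [197, 190, 152, 152]  (not all equal)
t=12: [81, 77, 47, 42]  (not all equal)
t=13: [208, 203, 163, 159]  (not all equal)
t=14: [102, 98, 44, 39]  (not all equal)
t=15: [165, 163, 139, 140]  (not all equal)
t=16: [26, 24, 48, 46]  (not all equal)
t=17: [94, 91, 124, 121]  (not all equal)
t=18: [175, 179, 135, 139]  (not all equal)
t=19: [56, 55, 63, 64]  (not all equal)
t=20: [172, 173, 184, 183]  (not all equal)
t=21: [46, 46, 61, 61]  (not all equal)
t=22: [150, 150, 170, 170]  (not all equal)
t=23: [30, 30, 30, 30]  (all equal)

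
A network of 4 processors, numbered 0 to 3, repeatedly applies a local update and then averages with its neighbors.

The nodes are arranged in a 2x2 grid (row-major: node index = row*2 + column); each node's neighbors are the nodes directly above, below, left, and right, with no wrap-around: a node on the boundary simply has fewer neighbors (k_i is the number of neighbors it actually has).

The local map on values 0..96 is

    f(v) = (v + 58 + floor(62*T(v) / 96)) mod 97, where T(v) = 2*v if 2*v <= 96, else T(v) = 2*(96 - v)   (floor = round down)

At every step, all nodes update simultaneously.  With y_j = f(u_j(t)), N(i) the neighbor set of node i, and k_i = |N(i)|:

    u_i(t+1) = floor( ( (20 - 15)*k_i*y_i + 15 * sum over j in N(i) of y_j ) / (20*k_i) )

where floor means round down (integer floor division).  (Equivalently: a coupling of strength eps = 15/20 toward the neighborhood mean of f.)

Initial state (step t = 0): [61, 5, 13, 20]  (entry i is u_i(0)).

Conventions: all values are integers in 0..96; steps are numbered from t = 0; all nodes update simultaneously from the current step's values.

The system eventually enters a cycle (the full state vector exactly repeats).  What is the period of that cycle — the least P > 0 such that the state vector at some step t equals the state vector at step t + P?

Simulating step by step:
t=0: [61, 5, 13, 20]
t=1: [75, 44, 49, 60]
t=2: [64, 64, 66, 65]
t=3: [65, 66, 65, 65]
t=4: [65, 65, 66, 65]
t=5: [65, 66, 65, 65]

Answer: 2
Key observation: The state at step 3, [65, 66, 65, 65], reappears at step 5 — and no state repeats earlier — so the cycle the system enters has period 2.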